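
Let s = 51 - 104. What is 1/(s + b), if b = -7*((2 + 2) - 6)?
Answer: -1/39 ≈ -0.025641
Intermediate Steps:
b = 14 (b = -7*(4 - 6) = -7*(-2) = 14)
s = -53
1/(s + b) = 1/(-53 + 14) = 1/(-39) = -1/39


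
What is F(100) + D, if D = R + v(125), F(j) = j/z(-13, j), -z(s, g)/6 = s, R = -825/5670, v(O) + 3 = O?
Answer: 605093/4914 ≈ 123.14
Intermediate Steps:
v(O) = -3 + O
R = -55/378 (R = -825*1/5670 = -55/378 ≈ -0.14550)
z(s, g) = -6*s
F(j) = j/78 (F(j) = j/((-6*(-13))) = j/78)
D = 46061/378 (D = -55/378 + (-3 + 125) = -55/378 + 122 = 46061/378 ≈ 121.85)
F(100) + D = (1/78)*100 + 46061/378 = 50/39 + 46061/378 = 605093/4914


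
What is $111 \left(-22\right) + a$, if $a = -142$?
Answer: $-2584$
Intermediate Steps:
$111 \left(-22\right) + a = 111 \left(-22\right) - 142 = -2442 - 142 = -2584$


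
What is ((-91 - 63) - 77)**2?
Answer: 53361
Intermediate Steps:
((-91 - 63) - 77)**2 = (-154 - 77)**2 = (-231)**2 = 53361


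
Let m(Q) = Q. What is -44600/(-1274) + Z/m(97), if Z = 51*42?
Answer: 3527554/61789 ≈ 57.090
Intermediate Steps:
Z = 2142
-44600/(-1274) + Z/m(97) = -44600/(-1274) + 2142/97 = -44600*(-1/1274) + 2142*(1/97) = 22300/637 + 2142/97 = 3527554/61789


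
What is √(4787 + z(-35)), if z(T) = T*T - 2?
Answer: √6010 ≈ 77.524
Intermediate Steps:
z(T) = -2 + T² (z(T) = T² - 2 = -2 + T²)
√(4787 + z(-35)) = √(4787 + (-2 + (-35)²)) = √(4787 + (-2 + 1225)) = √(4787 + 1223) = √6010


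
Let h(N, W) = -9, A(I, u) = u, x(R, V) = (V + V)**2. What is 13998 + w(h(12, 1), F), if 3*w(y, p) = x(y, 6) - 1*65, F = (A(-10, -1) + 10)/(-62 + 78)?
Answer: 42073/3 ≈ 14024.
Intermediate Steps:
x(R, V) = 4*V**2 (x(R, V) = (2*V)**2 = 4*V**2)
F = 9/16 (F = (-1 + 10)/(-62 + 78) = 9/16 ≈ 0.56250)
w(y, p) = 79/3 (w(y, p) = (4*6**2 - 1*65)/3 = (4*36 - 65)/3 = (144 - 65)/3 = (1/3)*79 = 79/3)
13998 + w(h(12, 1), F) = 13998 + 79/3 = 42073/3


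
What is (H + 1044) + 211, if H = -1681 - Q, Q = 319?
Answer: -745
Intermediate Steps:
H = -2000 (H = -1681 - 1*319 = -1681 - 319 = -2000)
(H + 1044) + 211 = (-2000 + 1044) + 211 = -956 + 211 = -745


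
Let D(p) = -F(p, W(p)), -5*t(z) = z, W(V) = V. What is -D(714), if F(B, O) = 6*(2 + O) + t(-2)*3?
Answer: 21486/5 ≈ 4297.2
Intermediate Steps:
t(z) = -z/5
F(B, O) = 66/5 + 6*O (F(B, O) = 6*(2 + O) - 1/5*(-2)*3 = (12 + 6*O) + (2/5)*3 = (12 + 6*O) + 6/5 = 66/5 + 6*O)
D(p) = -66/5 - 6*p (D(p) = -(66/5 + 6*p) = -66/5 - 6*p)
-D(714) = -(-66/5 - 6*714) = -(-66/5 - 4284) = -1*(-21486/5) = 21486/5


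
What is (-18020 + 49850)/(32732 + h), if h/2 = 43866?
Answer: 15915/60232 ≈ 0.26423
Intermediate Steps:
h = 87732 (h = 2*43866 = 87732)
(-18020 + 49850)/(32732 + h) = (-18020 + 49850)/(32732 + 87732) = 31830/120464 = 31830*(1/120464) = 15915/60232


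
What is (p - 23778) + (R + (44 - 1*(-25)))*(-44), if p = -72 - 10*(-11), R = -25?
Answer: -25676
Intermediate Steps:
p = 38 (p = -72 + 110 = 38)
(p - 23778) + (R + (44 - 1*(-25)))*(-44) = (38 - 23778) + (-25 + (44 - 1*(-25)))*(-44) = -23740 + (-25 + (44 + 25))*(-44) = -23740 + (-25 + 69)*(-44) = -23740 + 44*(-44) = -23740 - 1936 = -25676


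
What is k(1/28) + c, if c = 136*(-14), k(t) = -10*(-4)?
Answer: -1864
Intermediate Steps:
k(t) = 40
c = -1904
k(1/28) + c = 40 - 1904 = -1864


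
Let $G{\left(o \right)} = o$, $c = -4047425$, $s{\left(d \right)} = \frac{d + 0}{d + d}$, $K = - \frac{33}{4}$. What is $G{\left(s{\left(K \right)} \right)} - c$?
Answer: $\frac{8094851}{2} \approx 4.0474 \cdot 10^{6}$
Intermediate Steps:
$K = - \frac{33}{4}$ ($K = \left(-33\right) \frac{1}{4} = - \frac{33}{4} \approx -8.25$)
$s{\left(d \right)} = \frac{1}{2}$ ($s{\left(d \right)} = \frac{d}{2 d} = d \frac{1}{2 d} = \frac{1}{2}$)
$G{\left(s{\left(K \right)} \right)} - c = \frac{1}{2} - -4047425 = \frac{1}{2} + 4047425 = \frac{8094851}{2}$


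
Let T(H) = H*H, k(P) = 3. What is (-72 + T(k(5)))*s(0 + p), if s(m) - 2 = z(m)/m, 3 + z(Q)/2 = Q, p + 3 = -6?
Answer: -294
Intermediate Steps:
p = -9 (p = -3 - 6 = -9)
T(H) = H²
z(Q) = -6 + 2*Q
s(m) = 2 + (-6 + 2*m)/m
(-72 + T(k(5)))*s(0 + p) = (-72 + 3²)*(4 - 6/(0 - 9)) = (-72 + 9)*(4 - 6/(-9)) = -63*(4 - 6*(-⅑)) = -63*(4 + ⅔) = -63*14/3 = -294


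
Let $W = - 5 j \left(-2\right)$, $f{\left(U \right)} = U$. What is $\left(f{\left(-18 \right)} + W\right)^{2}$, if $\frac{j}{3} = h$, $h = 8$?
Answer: $49284$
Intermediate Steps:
$j = 24$ ($j = 3 \cdot 8 = 24$)
$W = 240$ ($W = \left(-5\right) 24 \left(-2\right) = \left(-120\right) \left(-2\right) = 240$)
$\left(f{\left(-18 \right)} + W\right)^{2} = \left(-18 + 240\right)^{2} = 222^{2} = 49284$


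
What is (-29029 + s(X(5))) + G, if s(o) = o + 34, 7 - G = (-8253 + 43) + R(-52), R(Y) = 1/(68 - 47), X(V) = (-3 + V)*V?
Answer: -436129/21 ≈ -20768.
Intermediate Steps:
X(V) = V*(-3 + V)
R(Y) = 1/21
G = 172556/21 (G = 7 - ((-8253 + 43) + 1/21) = 7 - (-8210 + 1/21) = 7 - 1*(-172409/21) = 7 + 172409/21 = 172556/21 ≈ 8217.0)
s(o) = 34 + o
(-29029 + s(X(5))) + G = (-29029 + (34 + 5*(-3 + 5))) + 172556/21 = (-29029 + (34 + 5*2)) + 172556/21 = (-29029 + (34 + 10)) + 172556/21 = (-29029 + 44) + 172556/21 = -28985 + 172556/21 = -436129/21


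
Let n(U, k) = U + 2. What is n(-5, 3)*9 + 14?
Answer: -13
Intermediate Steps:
n(U, k) = 2 + U
n(-5, 3)*9 + 14 = (2 - 5)*9 + 14 = -3*9 + 14 = -27 + 14 = -13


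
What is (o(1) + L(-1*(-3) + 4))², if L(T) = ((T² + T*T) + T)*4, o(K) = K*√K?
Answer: 177241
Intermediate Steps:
o(K) = K^(3/2)
L(T) = 4*T + 8*T² (L(T) = ((T² + T²) + T)*4 = (2*T² + T)*4 = (T + 2*T²)*4 = 4*T + 8*T²)
(o(1) + L(-1*(-3) + 4))² = (1^(3/2) + 4*(-1*(-3) + 4)*(1 + 2*(-1*(-3) + 4)))² = (1 + 4*(3 + 4)*(1 + 2*(3 + 4)))² = (1 + 4*7*(1 + 2*7))² = (1 + 4*7*(1 + 14))² = (1 + 4*7*15)² = (1 + 420)² = 421² = 177241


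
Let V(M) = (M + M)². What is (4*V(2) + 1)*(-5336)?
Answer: -346840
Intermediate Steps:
V(M) = 4*M² (V(M) = (2*M)² = 4*M²)
(4*V(2) + 1)*(-5336) = (4*(4*2²) + 1)*(-5336) = (4*(4*4) + 1)*(-5336) = (4*16 + 1)*(-5336) = (64 + 1)*(-5336) = 65*(-5336) = -346840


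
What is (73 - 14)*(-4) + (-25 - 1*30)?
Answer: -291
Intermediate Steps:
(73 - 14)*(-4) + (-25 - 1*30) = 59*(-4) + (-25 - 30) = -236 - 55 = -291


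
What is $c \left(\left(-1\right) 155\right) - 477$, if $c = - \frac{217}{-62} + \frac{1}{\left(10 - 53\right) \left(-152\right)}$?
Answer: $- \frac{6663607}{6536} \approx -1019.5$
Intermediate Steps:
$c = \frac{22877}{6536}$ ($c = \left(-217\right) \left(- \frac{1}{62}\right) + \frac{1}{-43} \left(- \frac{1}{152}\right) = \frac{7}{2} - - \frac{1}{6536} = \frac{7}{2} + \frac{1}{6536} = \frac{22877}{6536} \approx 3.5002$)
$c \left(\left(-1\right) 155\right) - 477 = \frac{22877 \left(\left(-1\right) 155\right)}{6536} - 477 = \frac{22877}{6536} \left(-155\right) - 477 = - \frac{3545935}{6536} - 477 = - \frac{6663607}{6536}$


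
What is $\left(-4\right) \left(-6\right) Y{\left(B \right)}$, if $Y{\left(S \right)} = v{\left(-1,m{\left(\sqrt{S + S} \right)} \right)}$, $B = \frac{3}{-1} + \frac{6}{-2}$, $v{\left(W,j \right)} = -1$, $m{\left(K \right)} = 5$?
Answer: $-24$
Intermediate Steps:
$B = -6$ ($B = 3 \left(-1\right) + 6 \left(- \frac{1}{2}\right) = -3 - 3 = -6$)
$Y{\left(S \right)} = -1$
$\left(-4\right) \left(-6\right) Y{\left(B \right)} = \left(-4\right) \left(-6\right) \left(-1\right) = 24 \left(-1\right) = -24$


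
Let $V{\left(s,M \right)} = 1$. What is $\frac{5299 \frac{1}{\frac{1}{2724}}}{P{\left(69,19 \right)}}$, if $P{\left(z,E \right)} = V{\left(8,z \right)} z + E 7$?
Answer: $\frac{7217238}{101} \approx 71458.0$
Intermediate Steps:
$P{\left(z,E \right)} = z + 7 E$ ($P{\left(z,E \right)} = 1 z + E 7 = z + 7 E$)
$\frac{5299 \frac{1}{\frac{1}{2724}}}{P{\left(69,19 \right)}} = \frac{5299 \frac{1}{\frac{1}{2724}}}{69 + 7 \cdot 19} = \frac{5299 \frac{1}{\frac{1}{2724}}}{69 + 133} = \frac{5299 \cdot 2724}{202} = 14434476 \cdot \frac{1}{202} = \frac{7217238}{101}$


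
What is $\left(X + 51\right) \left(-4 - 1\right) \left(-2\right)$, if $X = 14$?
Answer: $650$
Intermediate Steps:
$\left(X + 51\right) \left(-4 - 1\right) \left(-2\right) = \left(14 + 51\right) \left(-4 - 1\right) \left(-2\right) = 65 \left(\left(-5\right) \left(-2\right)\right) = 65 \cdot 10 = 650$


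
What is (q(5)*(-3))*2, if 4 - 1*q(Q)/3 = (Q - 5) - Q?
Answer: -162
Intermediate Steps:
q(Q) = 27 (q(Q) = 12 - 3*((Q - 5) - Q) = 12 - 3*((-5 + Q) - Q) = 12 - 3*(-5) = 12 + 15 = 27)
(q(5)*(-3))*2 = (27*(-3))*2 = -81*2 = -162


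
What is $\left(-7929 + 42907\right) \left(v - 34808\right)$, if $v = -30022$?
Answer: $-2267623740$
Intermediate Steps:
$\left(-7929 + 42907\right) \left(v - 34808\right) = \left(-7929 + 42907\right) \left(-30022 - 34808\right) = 34978 \left(-64830\right) = -2267623740$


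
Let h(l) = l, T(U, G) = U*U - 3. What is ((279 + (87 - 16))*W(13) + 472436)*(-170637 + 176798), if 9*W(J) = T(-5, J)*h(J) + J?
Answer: 26840852414/9 ≈ 2.9823e+9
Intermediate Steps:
T(U, G) = -3 + U² (T(U, G) = U² - 3 = -3 + U²)
W(J) = 23*J/9 (W(J) = ((-3 + (-5)²)*J + J)/9 = ((-3 + 25)*J + J)/9 = (22*J + J)/9 = (23*J)/9 = 23*J/9)
((279 + (87 - 16))*W(13) + 472436)*(-170637 + 176798) = ((279 + (87 - 16))*((23/9)*13) + 472436)*(-170637 + 176798) = ((279 + 71)*(299/9) + 472436)*6161 = (350*(299/9) + 472436)*6161 = (104650/9 + 472436)*6161 = (4356574/9)*6161 = 26840852414/9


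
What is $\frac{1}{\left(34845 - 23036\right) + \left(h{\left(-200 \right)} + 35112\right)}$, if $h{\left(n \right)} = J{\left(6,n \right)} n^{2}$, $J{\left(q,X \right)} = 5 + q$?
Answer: $\frac{1}{486921} \approx 2.0537 \cdot 10^{-6}$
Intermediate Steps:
$h{\left(n \right)} = 11 n^{2}$ ($h{\left(n \right)} = \left(5 + 6\right) n^{2} = 11 n^{2}$)
$\frac{1}{\left(34845 - 23036\right) + \left(h{\left(-200 \right)} + 35112\right)} = \frac{1}{\left(34845 - 23036\right) + \left(11 \left(-200\right)^{2} + 35112\right)} = \frac{1}{11809 + \left(11 \cdot 40000 + 35112\right)} = \frac{1}{11809 + \left(440000 + 35112\right)} = \frac{1}{11809 + 475112} = \frac{1}{486921}$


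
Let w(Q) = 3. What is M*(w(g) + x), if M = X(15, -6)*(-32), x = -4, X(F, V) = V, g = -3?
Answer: -192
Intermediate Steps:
M = 192 (M = -6*(-32) = 192)
M*(w(g) + x) = 192*(3 - 4) = 192*(-1) = -192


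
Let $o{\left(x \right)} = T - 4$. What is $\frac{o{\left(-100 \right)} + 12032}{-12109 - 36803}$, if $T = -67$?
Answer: $- \frac{3987}{16304} \approx -0.24454$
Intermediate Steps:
$o{\left(x \right)} = -71$ ($o{\left(x \right)} = -67 - 4 = -71$)
$\frac{o{\left(-100 \right)} + 12032}{-12109 - 36803} = \frac{-71 + 12032}{-12109 - 36803} = \frac{11961}{-48912} = 11961 \left(- \frac{1}{48912}\right) = - \frac{3987}{16304}$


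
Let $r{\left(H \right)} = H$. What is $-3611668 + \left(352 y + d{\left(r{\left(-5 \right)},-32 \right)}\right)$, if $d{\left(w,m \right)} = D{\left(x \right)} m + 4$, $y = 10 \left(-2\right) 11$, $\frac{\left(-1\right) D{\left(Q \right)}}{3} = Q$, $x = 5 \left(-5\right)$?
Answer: $-3691504$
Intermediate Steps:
$x = -25$
$D{\left(Q \right)} = - 3 Q$
$y = -220$ ($y = \left(-20\right) 11 = -220$)
$d{\left(w,m \right)} = 4 + 75 m$ ($d{\left(w,m \right)} = \left(-3\right) \left(-25\right) m + 4 = 75 m + 4 = 4 + 75 m$)
$-3611668 + \left(352 y + d{\left(r{\left(-5 \right)},-32 \right)}\right) = -3611668 + \left(352 \left(-220\right) + \left(4 + 75 \left(-32\right)\right)\right) = -3611668 + \left(-77440 + \left(4 - 2400\right)\right) = -3611668 - 79836 = -3691504$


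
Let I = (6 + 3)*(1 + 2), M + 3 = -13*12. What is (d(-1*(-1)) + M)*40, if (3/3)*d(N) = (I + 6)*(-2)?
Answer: -9000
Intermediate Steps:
M = -159 (M = -3 - 13*12 = -3 - 156 = -159)
I = 27 (I = 9*3 = 27)
d(N) = -66 (d(N) = (27 + 6)*(-2) = 33*(-2) = -66)
(d(-1*(-1)) + M)*40 = (-66 - 159)*40 = -225*40 = -9000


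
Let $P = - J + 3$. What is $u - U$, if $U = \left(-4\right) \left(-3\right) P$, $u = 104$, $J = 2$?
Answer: $92$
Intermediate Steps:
$P = 1$ ($P = \left(-1\right) 2 + 3 = -2 + 3 = 1$)
$U = 12$ ($U = \left(-4\right) \left(-3\right) 1 = 12 \cdot 1 = 12$)
$u - U = 104 - 12 = 92$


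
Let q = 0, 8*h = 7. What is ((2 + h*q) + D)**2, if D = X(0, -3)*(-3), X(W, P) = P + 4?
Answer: 1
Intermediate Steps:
X(W, P) = 4 + P
h = 7/8 (h = (1/8)*7 = 7/8 ≈ 0.87500)
D = -3 (D = (4 - 3)*(-3) = 1*(-3) = -3)
((2 + h*q) + D)**2 = ((2 + (7/8)*0) - 3)**2 = ((2 + 0) - 3)**2 = (2 - 3)**2 = (-1)**2 = 1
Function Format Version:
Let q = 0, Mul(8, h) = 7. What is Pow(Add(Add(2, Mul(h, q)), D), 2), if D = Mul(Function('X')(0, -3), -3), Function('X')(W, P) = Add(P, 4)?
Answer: 1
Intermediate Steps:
Function('X')(W, P) = Add(4, P)
h = Rational(7, 8) (h = Mul(Rational(1, 8), 7) = Rational(7, 8) ≈ 0.87500)
D = -3 (D = Mul(Add(4, -3), -3) = Mul(1, -3) = -3)
Pow(Add(Add(2, Mul(h, q)), D), 2) = Pow(Add(Add(2, Mul(Rational(7, 8), 0)), -3), 2) = Pow(Add(Add(2, 0), -3), 2) = Pow(Add(2, -3), 2) = Pow(-1, 2) = 1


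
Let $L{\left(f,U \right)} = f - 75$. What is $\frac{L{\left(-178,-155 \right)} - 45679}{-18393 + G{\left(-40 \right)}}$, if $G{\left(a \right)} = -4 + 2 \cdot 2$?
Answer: $\frac{45932}{18393} \approx 2.4973$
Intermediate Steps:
$L{\left(f,U \right)} = -75 + f$
$G{\left(a \right)} = 0$ ($G{\left(a \right)} = -4 + 4 = 0$)
$\frac{L{\left(-178,-155 \right)} - 45679}{-18393 + G{\left(-40 \right)}} = \frac{\left(-75 - 178\right) - 45679}{-18393 + 0} = \frac{-253 - 45679}{-18393} = \left(-45932\right) \left(- \frac{1}{18393}\right) = \frac{45932}{18393}$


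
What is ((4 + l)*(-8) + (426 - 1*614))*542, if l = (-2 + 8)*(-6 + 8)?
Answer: -171272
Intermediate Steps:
l = 12 (l = 6*2 = 12)
((4 + l)*(-8) + (426 - 1*614))*542 = ((4 + 12)*(-8) + (426 - 1*614))*542 = (16*(-8) + (426 - 614))*542 = (-128 - 188)*542 = -316*542 = -171272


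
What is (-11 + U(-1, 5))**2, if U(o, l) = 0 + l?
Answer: 36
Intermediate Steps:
U(o, l) = l
(-11 + U(-1, 5))**2 = (-11 + 5)**2 = (-6)**2 = 36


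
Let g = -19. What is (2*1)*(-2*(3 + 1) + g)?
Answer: -54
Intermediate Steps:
(2*1)*(-2*(3 + 1) + g) = (2*1)*(-2*(3 + 1) - 19) = 2*(-2*4 - 19) = 2*(-8 - 19) = 2*(-27) = -54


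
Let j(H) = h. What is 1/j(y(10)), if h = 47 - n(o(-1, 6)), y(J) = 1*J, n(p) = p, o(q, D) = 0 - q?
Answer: 1/46 ≈ 0.021739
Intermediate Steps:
o(q, D) = -q
y(J) = J
h = 46 (h = 47 - (-1)*(-1) = 47 - 1*1 = 47 - 1 = 46)
j(H) = 46
1/j(y(10)) = 1/46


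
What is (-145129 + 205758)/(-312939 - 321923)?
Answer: -60629/634862 ≈ -0.095500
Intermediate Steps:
(-145129 + 205758)/(-312939 - 321923) = 60629/(-634862) = 60629*(-1/634862) = -60629/634862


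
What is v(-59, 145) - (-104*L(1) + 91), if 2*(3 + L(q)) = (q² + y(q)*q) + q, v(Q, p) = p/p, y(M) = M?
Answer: -246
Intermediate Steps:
v(Q, p) = 1
L(q) = -3 + q² + q/2 (L(q) = -3 + ((q² + q*q) + q)/2 = -3 + ((q² + q²) + q)/2 = -3 + (2*q² + q)/2 = -3 + (q + 2*q²)/2 = -3 + (q² + q/2) = -3 + q² + q/2)
v(-59, 145) - (-104*L(1) + 91) = 1 - (-104*(-3 + 1² + (½)*1) + 91) = 1 - (-104*(-3 + 1 + ½) + 91) = 1 - (-104*(-3/2) + 91) = 1 - (156 + 91) = 1 - 1*247 = 1 - 247 = -246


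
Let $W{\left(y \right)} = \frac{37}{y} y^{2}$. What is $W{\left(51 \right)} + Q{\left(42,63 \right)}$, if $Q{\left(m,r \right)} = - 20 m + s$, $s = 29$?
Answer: $1076$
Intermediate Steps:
$W{\left(y \right)} = 37 y$
$Q{\left(m,r \right)} = 29 - 20 m$ ($Q{\left(m,r \right)} = - 20 m + 29 = 29 - 20 m$)
$W{\left(51 \right)} + Q{\left(42,63 \right)} = 37 \cdot 51 + \left(29 - 840\right) = 1887 + \left(29 - 840\right) = 1887 - 811 = 1076$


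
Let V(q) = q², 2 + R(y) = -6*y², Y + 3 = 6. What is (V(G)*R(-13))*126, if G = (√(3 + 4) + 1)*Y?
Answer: -9217152 - 2304288*√7 ≈ -1.5314e+7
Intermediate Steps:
Y = 3 (Y = -3 + 6 = 3)
G = 3 + 3*√7 (G = (√(3 + 4) + 1)*3 = (√7 + 1)*3 = (1 + √7)*3 = 3 + 3*√7 ≈ 10.937)
R(y) = -2 - 6*y²
(V(G)*R(-13))*126 = ((3 + 3*√7)²*(-2 - 6*(-13)²))*126 = ((3 + 3*√7)²*(-2 - 6*169))*126 = ((3 + 3*√7)²*(-2 - 1014))*126 = ((3 + 3*√7)²*(-1016))*126 = -1016*(3 + 3*√7)²*126 = -128016*(3 + 3*√7)²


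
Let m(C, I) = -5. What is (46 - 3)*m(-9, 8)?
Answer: -215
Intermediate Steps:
(46 - 3)*m(-9, 8) = (46 - 3)*(-5) = 43*(-5) = -215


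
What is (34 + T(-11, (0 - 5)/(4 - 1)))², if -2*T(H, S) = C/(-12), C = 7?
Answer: 677329/576 ≈ 1175.9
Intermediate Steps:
T(H, S) = 7/24 (T(H, S) = -7/(2*(-12)) = -7*(-1)/(2*12) = -½*(-7/12) = 7/24)
(34 + T(-11, (0 - 5)/(4 - 1)))² = (34 + 7/24)² = (823/24)² = 677329/576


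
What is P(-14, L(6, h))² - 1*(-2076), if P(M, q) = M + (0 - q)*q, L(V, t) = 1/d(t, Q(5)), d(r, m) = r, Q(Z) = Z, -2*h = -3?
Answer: 185056/81 ≈ 2284.6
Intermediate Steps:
h = 3/2 (h = -½*(-3) = 3/2 ≈ 1.5000)
L(V, t) = 1/t
P(M, q) = M - q² (P(M, q) = M + (-q)*q = M - q²)
P(-14, L(6, h))² - 1*(-2076) = (-14 - (1/(3/2))²)² - 1*(-2076) = (-14 - (⅔)²)² + 2076 = (-14 - 1*4/9)² + 2076 = (-14 - 4/9)² + 2076 = (-130/9)² + 2076 = 16900/81 + 2076 = 185056/81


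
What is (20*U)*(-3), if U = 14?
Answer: -840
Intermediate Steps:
(20*U)*(-3) = (20*14)*(-3) = 280*(-3) = -840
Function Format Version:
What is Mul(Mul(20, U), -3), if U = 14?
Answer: -840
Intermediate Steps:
Mul(Mul(20, U), -3) = Mul(Mul(20, 14), -3) = Mul(280, -3) = -840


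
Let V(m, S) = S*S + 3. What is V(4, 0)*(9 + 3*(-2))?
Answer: 9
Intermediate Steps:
V(m, S) = 3 + S**2 (V(m, S) = S**2 + 3 = 3 + S**2)
V(4, 0)*(9 + 3*(-2)) = (3 + 0**2)*(9 + 3*(-2)) = (3 + 0)*(9 - 6) = 3*3 = 9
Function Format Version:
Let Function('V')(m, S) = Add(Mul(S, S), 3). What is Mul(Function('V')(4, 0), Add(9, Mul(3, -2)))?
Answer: 9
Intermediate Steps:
Function('V')(m, S) = Add(3, Pow(S, 2)) (Function('V')(m, S) = Add(Pow(S, 2), 3) = Add(3, Pow(S, 2)))
Mul(Function('V')(4, 0), Add(9, Mul(3, -2))) = Mul(Add(3, Pow(0, 2)), Add(9, Mul(3, -2))) = Mul(Add(3, 0), Add(9, -6)) = Mul(3, 3) = 9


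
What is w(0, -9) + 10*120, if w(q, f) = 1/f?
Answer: 10799/9 ≈ 1199.9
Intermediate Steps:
w(0, -9) + 10*120 = 1/(-9) + 10*120 = -⅑ + 1200 = 10799/9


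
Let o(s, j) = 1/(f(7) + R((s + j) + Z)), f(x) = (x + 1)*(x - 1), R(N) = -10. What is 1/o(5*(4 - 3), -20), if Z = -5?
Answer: 38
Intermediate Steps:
f(x) = (1 + x)*(-1 + x)
o(s, j) = 1/38 (o(s, j) = 1/((-1 + 7**2) - 10) = 1/((-1 + 49) - 10) = 1/(48 - 10) = 1/38)
1/o(5*(4 - 3), -20) = 1/(1/38) = 38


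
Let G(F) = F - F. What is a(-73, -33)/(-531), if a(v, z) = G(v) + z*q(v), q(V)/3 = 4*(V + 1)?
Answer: -3168/59 ≈ -53.695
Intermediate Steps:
G(F) = 0
q(V) = 12 + 12*V (q(V) = 3*(4*(V + 1)) = 3*(4*(1 + V)) = 3*(4 + 4*V) = 12 + 12*V)
a(v, z) = z*(12 + 12*v) (a(v, z) = 0 + z*(12 + 12*v) = z*(12 + 12*v))
a(-73, -33)/(-531) = (12*(-33)*(1 - 73))/(-531) = (12*(-33)*(-72))*(-1/531) = 28512*(-1/531) = -3168/59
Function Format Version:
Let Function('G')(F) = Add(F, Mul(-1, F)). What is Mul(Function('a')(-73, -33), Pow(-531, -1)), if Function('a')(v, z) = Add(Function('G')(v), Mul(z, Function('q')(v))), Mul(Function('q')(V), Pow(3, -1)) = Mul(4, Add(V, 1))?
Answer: Rational(-3168, 59) ≈ -53.695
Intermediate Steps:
Function('G')(F) = 0
Function('q')(V) = Add(12, Mul(12, V)) (Function('q')(V) = Mul(3, Mul(4, Add(V, 1))) = Mul(3, Mul(4, Add(1, V))) = Mul(3, Add(4, Mul(4, V))) = Add(12, Mul(12, V)))
Function('a')(v, z) = Mul(z, Add(12, Mul(12, v))) (Function('a')(v, z) = Add(0, Mul(z, Add(12, Mul(12, v)))) = Mul(z, Add(12, Mul(12, v))))
Mul(Function('a')(-73, -33), Pow(-531, -1)) = Mul(Mul(12, -33, Add(1, -73)), Pow(-531, -1)) = Mul(Mul(12, -33, -72), Rational(-1, 531)) = Mul(28512, Rational(-1, 531)) = Rational(-3168, 59)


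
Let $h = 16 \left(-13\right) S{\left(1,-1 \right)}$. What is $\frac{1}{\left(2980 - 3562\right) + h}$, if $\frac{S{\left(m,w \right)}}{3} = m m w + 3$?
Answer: $- \frac{1}{1830} \approx -0.00054645$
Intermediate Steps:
$S{\left(m,w \right)} = 9 + 3 w m^{2}$ ($S{\left(m,w \right)} = 3 \left(m m w + 3\right) = 3 \left(m^{2} w + 3\right) = 3 \left(w m^{2} + 3\right) = 3 \left(3 + w m^{2}\right) = 9 + 3 w m^{2}$)
$h = -1248$ ($h = 16 \left(-13\right) \left(9 + 3 \left(-1\right) 1^{2}\right) = - 208 \left(9 + 3 \left(-1\right) 1\right) = - 208 \left(9 - 3\right) = \left(-208\right) 6 = -1248$)
$\frac{1}{\left(2980 - 3562\right) + h} = \frac{1}{\left(2980 - 3562\right) - 1248} = \frac{1}{-582 - 1248} = \frac{1}{-1830} = - \frac{1}{1830}$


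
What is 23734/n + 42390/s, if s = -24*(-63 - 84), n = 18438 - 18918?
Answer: -440183/11760 ≈ -37.431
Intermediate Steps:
n = -480
s = 3528 (s = -24*(-147) = 3528)
23734/n + 42390/s = 23734/(-480) + 42390/3528 = 23734*(-1/480) + 42390*(1/3528) = -11867/240 + 2355/196 = -440183/11760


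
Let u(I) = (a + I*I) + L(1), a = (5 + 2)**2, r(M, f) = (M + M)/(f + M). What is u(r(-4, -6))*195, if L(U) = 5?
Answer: 53274/5 ≈ 10655.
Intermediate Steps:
r(M, f) = 2*M/(M + f) (r(M, f) = (2*M)/(M + f) = 2*M/(M + f))
a = 49 (a = 7**2 = 49)
u(I) = 54 + I**2 (u(I) = (49 + I*I) + 5 = (49 + I**2) + 5 = 54 + I**2)
u(r(-4, -6))*195 = (54 + (2*(-4)/(-4 - 6))**2)*195 = (54 + (2*(-4)/(-10))**2)*195 = (54 + (2*(-4)*(-1/10))**2)*195 = (54 + (4/5)**2)*195 = (54 + 16/25)*195 = (1366/25)*195 = 53274/5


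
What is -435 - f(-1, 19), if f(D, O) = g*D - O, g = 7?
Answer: -409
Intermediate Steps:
f(D, O) = -O + 7*D (f(D, O) = 7*D - O = -O + 7*D)
-435 - f(-1, 19) = -435 - (-1*19 + 7*(-1)) = -435 - (-19 - 7) = -435 - 1*(-26) = -435 + 26 = -409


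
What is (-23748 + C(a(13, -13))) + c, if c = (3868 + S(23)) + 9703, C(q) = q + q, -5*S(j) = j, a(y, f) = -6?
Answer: -50968/5 ≈ -10194.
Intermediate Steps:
S(j) = -j/5
C(q) = 2*q
c = 67832/5 (c = (3868 - ⅕*23) + 9703 = (3868 - 23/5) + 9703 = 19317/5 + 9703 = 67832/5 ≈ 13566.)
(-23748 + C(a(13, -13))) + c = (-23748 + 2*(-6)) + 67832/5 = (-23748 - 12) + 67832/5 = -23760 + 67832/5 = -50968/5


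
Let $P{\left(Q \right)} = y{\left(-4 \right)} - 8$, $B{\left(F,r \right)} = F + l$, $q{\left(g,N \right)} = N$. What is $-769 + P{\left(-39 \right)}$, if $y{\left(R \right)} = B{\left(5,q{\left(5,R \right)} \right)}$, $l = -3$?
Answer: $-775$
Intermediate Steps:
$B{\left(F,r \right)} = -3 + F$ ($B{\left(F,r \right)} = F - 3 = -3 + F$)
$y{\left(R \right)} = 2$ ($y{\left(R \right)} = -3 + 5 = 2$)
$P{\left(Q \right)} = -6$ ($P{\left(Q \right)} = 2 - 8 = -6$)
$-769 + P{\left(-39 \right)} = -769 - 6 = -775$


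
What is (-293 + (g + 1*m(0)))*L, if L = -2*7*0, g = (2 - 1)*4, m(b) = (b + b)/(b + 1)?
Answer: 0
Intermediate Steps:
m(b) = 2*b/(1 + b) (m(b) = (2*b)/(1 + b) = 2*b/(1 + b))
g = 4 (g = 1*4 = 4)
L = 0 (L = -14*0 = 0)
(-293 + (g + 1*m(0)))*L = (-293 + (4 + 1*(2*0/(1 + 0))))*0 = (-293 + (4 + 1*(2*0/1)))*0 = (-293 + (4 + 1*(2*0*1)))*0 = (-293 + (4 + 1*0))*0 = (-293 + (4 + 0))*0 = (-293 + 4)*0 = -289*0 = 0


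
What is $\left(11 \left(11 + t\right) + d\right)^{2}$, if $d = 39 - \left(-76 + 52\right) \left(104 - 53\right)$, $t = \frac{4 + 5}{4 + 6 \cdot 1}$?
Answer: $\frac{194295721}{100} \approx 1.943 \cdot 10^{6}$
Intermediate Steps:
$t = \frac{9}{10}$ ($t = \frac{9}{4 + 6} = \frac{9}{10} \approx 0.9$)
$d = 1263$ ($d = 39 - \left(-24\right) 51 = 39 - -1224 = 39 + 1224 = 1263$)
$\left(11 \left(11 + t\right) + d\right)^{2} = \left(11 \left(11 + \frac{9}{10}\right) + 1263\right)^{2} = \left(11 \cdot \frac{119}{10} + 1263\right)^{2} = \left(\frac{1309}{10} + 1263\right)^{2} = \left(\frac{13939}{10}\right)^{2} = \frac{194295721}{100}$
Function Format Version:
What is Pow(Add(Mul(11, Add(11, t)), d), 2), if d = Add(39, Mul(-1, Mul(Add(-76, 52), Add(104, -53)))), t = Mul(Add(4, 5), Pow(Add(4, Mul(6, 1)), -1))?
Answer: Rational(194295721, 100) ≈ 1.9430e+6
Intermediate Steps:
t = Rational(9, 10) (t = Mul(9, Pow(Add(4, 6), -1)) = Mul(9, Pow(10, -1)) = Mul(9, Rational(1, 10)) = Rational(9, 10) ≈ 0.90000)
d = 1263 (d = Add(39, Mul(-1, Mul(-24, 51))) = Add(39, Mul(-1, -1224)) = Add(39, 1224) = 1263)
Pow(Add(Mul(11, Add(11, t)), d), 2) = Pow(Add(Mul(11, Add(11, Rational(9, 10))), 1263), 2) = Pow(Add(Mul(11, Rational(119, 10)), 1263), 2) = Pow(Add(Rational(1309, 10), 1263), 2) = Pow(Rational(13939, 10), 2) = Rational(194295721, 100)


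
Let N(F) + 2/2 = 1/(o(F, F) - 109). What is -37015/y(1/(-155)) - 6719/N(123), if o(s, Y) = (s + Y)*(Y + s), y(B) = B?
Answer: 346974728583/60406 ≈ 5.7440e+6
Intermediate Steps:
o(s, Y) = (Y + s)² (o(s, Y) = (Y + s)*(Y + s) = (Y + s)²)
N(F) = -1 + 1/(-109 + 4*F²) (N(F) = -1 + 1/((F + F)² - 109) = -1 + 1/((2*F)² - 109) = -1 + 1/(4*F² - 109) = -1 + 1/(-109 + 4*F²))
-37015/y(1/(-155)) - 6719/N(123) = -37015/(1/(-155)) - 6719*(-109 + 4*123²)/(2*(55 - 2*123²)) = -37015/(-1/155) - 6719*(-109 + 4*15129)/(2*(55 - 2*15129)) = -37015*(-155) - 6719*(-109 + 60516)/(2*(55 - 30258)) = 5737325 - 6719/(2*(-30203)/60407) = 5737325 - 6719/(2*(1/60407)*(-30203)) = 5737325 - 6719/(-60406/60407) = 5737325 - 6719*(-60407/60406) = 5737325 + 405874633/60406 = 346974728583/60406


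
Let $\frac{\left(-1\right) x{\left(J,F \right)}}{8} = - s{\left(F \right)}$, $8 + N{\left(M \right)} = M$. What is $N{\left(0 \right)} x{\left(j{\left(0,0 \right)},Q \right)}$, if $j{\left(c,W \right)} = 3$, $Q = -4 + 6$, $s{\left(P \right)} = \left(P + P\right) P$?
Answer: $-512$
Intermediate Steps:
$s{\left(P \right)} = 2 P^{2}$ ($s{\left(P \right)} = 2 P P = 2 P^{2}$)
$N{\left(M \right)} = -8 + M$
$Q = 2$
$x{\left(J,F \right)} = 16 F^{2}$ ($x{\left(J,F \right)} = - 8 \left(- 2 F^{2}\right) = 16 F^{2}$)
$N{\left(0 \right)} x{\left(j{\left(0,0 \right)},Q \right)} = \left(-8 + 0\right) 16 \cdot 2^{2} = - 8 \cdot 16 \cdot 4 = \left(-8\right) 64 = -512$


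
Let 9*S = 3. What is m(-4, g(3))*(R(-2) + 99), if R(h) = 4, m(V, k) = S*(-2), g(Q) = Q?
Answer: -206/3 ≈ -68.667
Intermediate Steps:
S = 1/3 (S = (1/9)*3 = 1/3 ≈ 0.33333)
m(V, k) = -2/3 (m(V, k) = (1/3)*(-2) = -2/3)
m(-4, g(3))*(R(-2) + 99) = -2*(4 + 99)/3 = -2/3*103 = -206/3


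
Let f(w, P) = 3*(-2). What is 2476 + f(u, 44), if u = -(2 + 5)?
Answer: 2470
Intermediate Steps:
u = -7 (u = -1*7 = -7)
f(w, P) = -6
2476 + f(u, 44) = 2476 - 6 = 2470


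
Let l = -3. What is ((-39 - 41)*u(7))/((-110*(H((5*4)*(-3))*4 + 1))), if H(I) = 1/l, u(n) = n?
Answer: -168/11 ≈ -15.273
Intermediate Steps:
H(I) = -1/3 (H(I) = 1/(-3) = -1/3)
((-39 - 41)*u(7))/((-110*(H((5*4)*(-3))*4 + 1))) = ((-39 - 41)*7)/((-110*(-1/3*4 + 1))) = (-80*7)/((-110*(-4/3 + 1))) = -560/((-110*(-1/3))) = -560/110/3 = -560*3/110 = -168/11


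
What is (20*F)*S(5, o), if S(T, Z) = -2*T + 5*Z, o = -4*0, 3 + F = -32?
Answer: 7000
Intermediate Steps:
F = -35 (F = -3 - 32 = -35)
o = 0
(20*F)*S(5, o) = (20*(-35))*(-2*5 + 5*0) = -700*(-10 + 0) = -700*(-10) = 7000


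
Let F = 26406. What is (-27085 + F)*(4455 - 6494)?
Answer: 1384481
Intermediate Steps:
(-27085 + F)*(4455 - 6494) = (-27085 + 26406)*(4455 - 6494) = -679*(-2039) = 1384481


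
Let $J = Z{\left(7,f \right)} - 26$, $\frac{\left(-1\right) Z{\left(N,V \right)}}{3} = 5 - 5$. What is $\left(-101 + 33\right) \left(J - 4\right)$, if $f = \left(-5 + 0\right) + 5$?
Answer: $2040$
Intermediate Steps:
$f = 0$ ($f = -5 + 5 = 0$)
$Z{\left(N,V \right)} = 0$ ($Z{\left(N,V \right)} = - 3 \left(5 - 5\right) = \left(-3\right) 0 = 0$)
$J = -26$ ($J = 0 - 26 = -26$)
$\left(-101 + 33\right) \left(J - 4\right) = \left(-101 + 33\right) \left(-26 - 4\right) = - 68 \left(-26 - 4\right) = \left(-68\right) \left(-30\right) = 2040$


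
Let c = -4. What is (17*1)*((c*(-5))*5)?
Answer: 1700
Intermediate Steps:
(17*1)*((c*(-5))*5) = (17*1)*(-4*(-5)*5) = 17*(20*5) = 17*100 = 1700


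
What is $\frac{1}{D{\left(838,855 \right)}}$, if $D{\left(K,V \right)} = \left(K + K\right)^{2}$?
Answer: $\frac{1}{2808976} \approx 3.56 \cdot 10^{-7}$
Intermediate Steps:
$D{\left(K,V \right)} = 4 K^{2}$ ($D{\left(K,V \right)} = \left(2 K\right)^{2} = 4 K^{2}$)
$\frac{1}{D{\left(838,855 \right)}} = \frac{1}{4 \cdot 838^{2}} = \frac{1}{4 \cdot 702244} = \frac{1}{2808976}$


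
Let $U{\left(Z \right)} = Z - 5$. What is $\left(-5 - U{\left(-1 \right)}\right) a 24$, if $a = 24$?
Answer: $576$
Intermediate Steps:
$U{\left(Z \right)} = -5 + Z$ ($U{\left(Z \right)} = Z - 5 = -5 + Z$)
$\left(-5 - U{\left(-1 \right)}\right) a 24 = \left(-5 - \left(-5 - 1\right)\right) 24 \cdot 24 = \left(-5 - -6\right) 24 \cdot 24 = \left(-5 + 6\right) 24 \cdot 24 = 1 \cdot 24 \cdot 24 = 24 \cdot 24 = 576$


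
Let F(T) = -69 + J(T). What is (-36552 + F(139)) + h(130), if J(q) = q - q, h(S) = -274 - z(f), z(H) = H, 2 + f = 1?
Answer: -36894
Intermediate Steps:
f = -1 (f = -2 + 1 = -1)
h(S) = -273 (h(S) = -274 - 1*(-1) = -274 + 1 = -273)
J(q) = 0
F(T) = -69 (F(T) = -69 + 0 = -69)
(-36552 + F(139)) + h(130) = (-36552 - 69) - 273 = -36621 - 273 = -36894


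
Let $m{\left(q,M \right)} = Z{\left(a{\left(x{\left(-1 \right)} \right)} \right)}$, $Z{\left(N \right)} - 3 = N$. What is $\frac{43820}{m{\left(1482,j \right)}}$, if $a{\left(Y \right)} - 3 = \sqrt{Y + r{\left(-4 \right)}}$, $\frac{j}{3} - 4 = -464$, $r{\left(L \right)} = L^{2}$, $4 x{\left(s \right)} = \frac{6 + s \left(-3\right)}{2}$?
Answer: $\frac{2103360}{151} - \frac{87640 \sqrt{274}}{151} \approx 4322.3$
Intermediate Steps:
$x{\left(s \right)} = \frac{3}{4} - \frac{3 s}{8}$ ($x{\left(s \right)} = \frac{\left(6 + s \left(-3\right)\right) \frac{1}{2}}{4} = \frac{\left(6 - 3 s\right) \frac{1}{2}}{4} = \frac{3 - \frac{3 s}{2}}{4} = \frac{3}{4} - \frac{3 s}{8}$)
$j = -1380$ ($j = 12 + 3 \left(-464\right) = 12 - 1392 = -1380$)
$a{\left(Y \right)} = 3 + \sqrt{16 + Y}$ ($a{\left(Y \right)} = 3 + \sqrt{Y + \left(-4\right)^{2}} = 3 + \sqrt{Y + 16} = 3 + \sqrt{16 + Y}$)
$Z{\left(N \right)} = 3 + N$
$m{\left(q,M \right)} = 6 + \frac{\sqrt{274}}{4}$ ($m{\left(q,M \right)} = 3 + \left(3 + \sqrt{16 + \left(\frac{3}{4} - - \frac{3}{8}\right)}\right) = 3 + \left(3 + \sqrt{16 + \left(\frac{3}{4} + \frac{3}{8}\right)}\right) = 3 + \left(3 + \sqrt{16 + \frac{9}{8}}\right) = 3 + \left(3 + \sqrt{\frac{137}{8}}\right) = 3 + \left(3 + \frac{\sqrt{274}}{4}\right) = 6 + \frac{\sqrt{274}}{4}$)
$\frac{43820}{m{\left(1482,j \right)}} = \frac{43820}{6 + \frac{\sqrt{274}}{4}}$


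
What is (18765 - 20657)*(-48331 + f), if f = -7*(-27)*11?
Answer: 87508784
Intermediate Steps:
f = 2079 (f = 189*11 = 2079)
(18765 - 20657)*(-48331 + f) = (18765 - 20657)*(-48331 + 2079) = -1892*(-46252) = 87508784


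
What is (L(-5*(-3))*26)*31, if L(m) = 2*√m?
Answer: 1612*√15 ≈ 6243.3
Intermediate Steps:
(L(-5*(-3))*26)*31 = ((2*√(-5*(-3)))*26)*31 = ((2*√15)*26)*31 = (52*√15)*31 = 1612*√15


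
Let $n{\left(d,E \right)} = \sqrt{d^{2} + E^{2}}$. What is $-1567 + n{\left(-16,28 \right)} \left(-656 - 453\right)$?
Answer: $-1567 - 4436 \sqrt{65} \approx -37331.0$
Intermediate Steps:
$n{\left(d,E \right)} = \sqrt{E^{2} + d^{2}}$
$-1567 + n{\left(-16,28 \right)} \left(-656 - 453\right) = -1567 + \sqrt{28^{2} + \left(-16\right)^{2}} \left(-656 - 453\right) = -1567 + \sqrt{784 + 256} \left(-656 - 453\right) = -1567 + \sqrt{1040} \left(-1109\right) = -1567 + 4 \sqrt{65} \left(-1109\right) = -1567 - 4436 \sqrt{65}$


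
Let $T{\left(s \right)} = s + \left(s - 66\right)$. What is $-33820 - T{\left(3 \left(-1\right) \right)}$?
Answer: $-33748$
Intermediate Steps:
$T{\left(s \right)} = -66 + 2 s$ ($T{\left(s \right)} = s + \left(-66 + s\right) = -66 + 2 s$)
$-33820 - T{\left(3 \left(-1\right) \right)} = -33820 - \left(-66 + 2 \cdot 3 \left(-1\right)\right) = -33820 - \left(-66 + 2 \left(-3\right)\right) = -33820 - \left(-66 - 6\right) = -33820 - -72 = -33820 + 72 = -33748$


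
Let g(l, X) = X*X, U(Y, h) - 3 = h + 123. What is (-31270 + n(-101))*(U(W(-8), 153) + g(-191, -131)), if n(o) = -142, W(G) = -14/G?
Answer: -547825280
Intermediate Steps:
U(Y, h) = 126 + h (U(Y, h) = 3 + (h + 123) = 3 + (123 + h) = 126 + h)
g(l, X) = X²
(-31270 + n(-101))*(U(W(-8), 153) + g(-191, -131)) = (-31270 - 142)*((126 + 153) + (-131)²) = -31412*(279 + 17161) = -31412*17440 = -547825280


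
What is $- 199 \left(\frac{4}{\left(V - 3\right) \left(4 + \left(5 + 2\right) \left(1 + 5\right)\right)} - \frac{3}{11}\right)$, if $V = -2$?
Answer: $\frac{73033}{1265} \approx 57.734$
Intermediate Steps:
$- 199 \left(\frac{4}{\left(V - 3\right) \left(4 + \left(5 + 2\right) \left(1 + 5\right)\right)} - \frac{3}{11}\right) = - 199 \left(\frac{4}{\left(-2 - 3\right) \left(4 + \left(5 + 2\right) \left(1 + 5\right)\right)} - \frac{3}{11}\right) = - 199 \left(\frac{4}{\left(-5\right) \left(4 + 7 \cdot 6\right)} - \frac{3}{11}\right) = - 199 \left(\frac{4}{\left(-5\right) \left(4 + 42\right)} - \frac{3}{11}\right) = - 199 \left(\frac{4}{\left(-5\right) 46} - \frac{3}{11}\right) = - 199 \left(\frac{4}{-230} - \frac{3}{11}\right) = - 199 \left(4 \left(- \frac{1}{230}\right) - \frac{3}{11}\right) = - 199 \left(- \frac{2}{115} - \frac{3}{11}\right) = \left(-199\right) \left(- \frac{367}{1265}\right) = \frac{73033}{1265}$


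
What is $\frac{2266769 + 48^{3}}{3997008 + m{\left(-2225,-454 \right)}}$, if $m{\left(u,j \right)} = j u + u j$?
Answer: $\frac{2377361}{6017308} \approx 0.39509$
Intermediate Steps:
$m{\left(u,j \right)} = 2 j u$ ($m{\left(u,j \right)} = j u + j u = 2 j u$)
$\frac{2266769 + 48^{3}}{3997008 + m{\left(-2225,-454 \right)}} = \frac{2266769 + 48^{3}}{3997008 + 2 \left(-454\right) \left(-2225\right)} = \frac{2266769 + 110592}{3997008 + 2020300} = \frac{2377361}{6017308}$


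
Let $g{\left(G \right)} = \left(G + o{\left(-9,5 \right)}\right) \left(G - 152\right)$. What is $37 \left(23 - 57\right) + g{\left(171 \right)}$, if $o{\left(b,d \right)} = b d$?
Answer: $1136$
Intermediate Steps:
$g{\left(G \right)} = \left(-152 + G\right) \left(-45 + G\right)$ ($g{\left(G \right)} = \left(G - 45\right) \left(G - 152\right) = \left(G - 45\right) \left(-152 + G\right) = \left(-45 + G\right) \left(-152 + G\right) = \left(-152 + G\right) \left(-45 + G\right)$)
$37 \left(23 - 57\right) + g{\left(171 \right)} = 37 \left(23 - 57\right) + \left(6840 + 171^{2} - 33687\right) = 37 \left(-34\right) + \left(6840 + 29241 - 33687\right) = -1258 + 2394 = 1136$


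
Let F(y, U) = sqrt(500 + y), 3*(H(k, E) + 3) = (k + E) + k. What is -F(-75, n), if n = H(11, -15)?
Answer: -5*sqrt(17) ≈ -20.616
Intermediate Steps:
H(k, E) = -3 + E/3 + 2*k/3 (H(k, E) = -3 + ((k + E) + k)/3 = -3 + ((E + k) + k)/3 = -3 + (E + 2*k)/3 = -3 + (E/3 + 2*k/3) = -3 + E/3 + 2*k/3)
n = -2/3 (n = -3 + (1/3)*(-15) + (2/3)*11 = -3 - 5 + 22/3 = -2/3 ≈ -0.66667)
-F(-75, n) = -sqrt(500 - 75) = -sqrt(425) = -5*sqrt(17)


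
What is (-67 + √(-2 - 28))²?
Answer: (67 - I*√30)² ≈ 4459.0 - 733.95*I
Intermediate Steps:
(-67 + √(-2 - 28))² = (-67 + √(-30))² = (-67 + I*√30)²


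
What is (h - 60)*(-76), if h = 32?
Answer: 2128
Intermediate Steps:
(h - 60)*(-76) = (32 - 60)*(-76) = -28*(-76) = 2128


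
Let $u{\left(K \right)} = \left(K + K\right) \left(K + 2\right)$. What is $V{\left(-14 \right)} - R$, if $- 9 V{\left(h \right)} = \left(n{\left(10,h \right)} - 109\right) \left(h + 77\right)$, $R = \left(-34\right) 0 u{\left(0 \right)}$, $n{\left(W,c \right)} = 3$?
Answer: $742$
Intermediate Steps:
$u{\left(K \right)} = 2 K \left(2 + K\right)$
$R = 0$ ($R = \left(-34\right) 0 \cdot 2 \cdot 0 \left(2 + 0\right) = 0 \cdot 2 \cdot 0 \cdot 2 = 0 \cdot 0 = 0$)
$V{\left(h \right)} = \frac{8162}{9} + \frac{106 h}{9}$ ($V{\left(h \right)} = - \frac{\left(3 - 109\right) \left(h + 77\right)}{9} = - \frac{\left(-106\right) \left(77 + h\right)}{9} = - \frac{-8162 - 106 h}{9} = \frac{8162}{9} + \frac{106 h}{9}$)
$V{\left(-14 \right)} - R = \left(\frac{8162}{9} + \frac{106}{9} \left(-14\right)\right) - 0 = \left(\frac{8162}{9} - \frac{1484}{9}\right) + 0 = 742 + 0 = 742$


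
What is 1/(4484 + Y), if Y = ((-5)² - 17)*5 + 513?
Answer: 1/5037 ≈ 0.00019853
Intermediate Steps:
Y = 553 (Y = (25 - 17)*5 + 513 = 8*5 + 513 = 40 + 513 = 553)
1/(4484 + Y) = 1/(4484 + 553) = 1/5037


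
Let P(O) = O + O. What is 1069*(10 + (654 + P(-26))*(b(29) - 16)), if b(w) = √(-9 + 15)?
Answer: -10285918 + 643538*√6 ≈ -8.7096e+6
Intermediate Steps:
b(w) = √6
P(O) = 2*O
1069*(10 + (654 + P(-26))*(b(29) - 16)) = 1069*(10 + (654 + 2*(-26))*(√6 - 16)) = 1069*(10 + (654 - 52)*(-16 + √6)) = 1069*(10 + 602*(-16 + √6)) = 1069*(10 + (-9632 + 602*√6)) = 1069*(-9622 + 602*√6) = -10285918 + 643538*√6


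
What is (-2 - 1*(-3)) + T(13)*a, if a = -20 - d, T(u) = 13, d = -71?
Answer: 664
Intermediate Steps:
a = 51 (a = -20 - 1*(-71) = -20 + 71 = 51)
(-2 - 1*(-3)) + T(13)*a = (-2 - 1*(-3)) + 13*51 = (-2 + 3) + 663 = 1 + 663 = 664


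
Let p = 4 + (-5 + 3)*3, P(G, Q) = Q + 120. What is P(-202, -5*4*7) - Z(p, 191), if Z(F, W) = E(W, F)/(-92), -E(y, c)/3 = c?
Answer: -917/46 ≈ -19.935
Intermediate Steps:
E(y, c) = -3*c
P(G, Q) = 120 + Q
p = -2 (p = 4 - 2*3 = 4 - 6 = -2)
Z(F, W) = 3*F/92 (Z(F, W) = -3*F/(-92) = -3*F*(-1/92) = 3*F/92)
P(-202, -5*4*7) - Z(p, 191) = (120 - 5*4*7) - 3*(-2)/92 = (120 - 20*7) - 1*(-3/46) = (120 - 140) + 3/46 = -20 + 3/46 = -917/46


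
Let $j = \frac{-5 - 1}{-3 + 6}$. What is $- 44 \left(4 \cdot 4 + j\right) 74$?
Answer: $-45584$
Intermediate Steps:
$j = -2$ ($j = - \frac{6}{3} = \left(-6\right) \frac{1}{3} = -2$)
$- 44 \left(4 \cdot 4 + j\right) 74 = - 44 \left(4 \cdot 4 - 2\right) 74 = - 44 \left(16 - 2\right) 74 = \left(-44\right) 14 \cdot 74 = \left(-616\right) 74 = -45584$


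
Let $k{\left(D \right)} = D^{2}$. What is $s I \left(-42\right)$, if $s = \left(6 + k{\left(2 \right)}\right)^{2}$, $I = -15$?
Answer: $63000$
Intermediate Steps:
$s = 100$ ($s = \left(6 + 2^{2}\right)^{2} = \left(6 + 4\right)^{2} = 10^{2} = 100$)
$s I \left(-42\right) = 100 \left(-15\right) \left(-42\right) = \left(-1500\right) \left(-42\right) = 63000$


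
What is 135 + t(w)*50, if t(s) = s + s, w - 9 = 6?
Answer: 1635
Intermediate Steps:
w = 15 (w = 9 + 6 = 15)
t(s) = 2*s
135 + t(w)*50 = 135 + (2*15)*50 = 135 + 30*50 = 135 + 1500 = 1635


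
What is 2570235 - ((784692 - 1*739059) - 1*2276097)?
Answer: 4800699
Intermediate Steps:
2570235 - ((784692 - 1*739059) - 1*2276097) = 2570235 - ((784692 - 739059) - 2276097) = 2570235 - (45633 - 2276097) = 2570235 - 1*(-2230464) = 2570235 + 2230464 = 4800699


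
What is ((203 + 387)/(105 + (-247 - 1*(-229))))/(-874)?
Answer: -295/38019 ≈ -0.0077593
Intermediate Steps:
((203 + 387)/(105 + (-247 - 1*(-229))))/(-874) = (590/(105 + (-247 + 229)))*(-1/874) = (590/(105 - 18))*(-1/874) = (590/87)*(-1/874) = -295/38019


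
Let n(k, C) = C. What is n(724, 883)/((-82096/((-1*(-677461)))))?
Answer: -598198063/82096 ≈ -7286.6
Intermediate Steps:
n(724, 883)/((-82096/((-1*(-677461))))) = 883/((-82096/((-1*(-677461))))) = 883/((-82096/677461)) = 883/((-82096*1/677461)) = 883/(-82096/677461) = 883*(-677461/82096) = -598198063/82096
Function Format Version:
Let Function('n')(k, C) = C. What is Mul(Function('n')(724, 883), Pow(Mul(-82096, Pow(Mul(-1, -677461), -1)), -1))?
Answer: Rational(-598198063, 82096) ≈ -7286.6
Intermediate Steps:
Mul(Function('n')(724, 883), Pow(Mul(-82096, Pow(Mul(-1, -677461), -1)), -1)) = Mul(883, Pow(Mul(-82096, Pow(Mul(-1, -677461), -1)), -1)) = Mul(883, Pow(Mul(-82096, Pow(677461, -1)), -1)) = Mul(883, Pow(Mul(-82096, Rational(1, 677461)), -1)) = Mul(883, Pow(Rational(-82096, 677461), -1)) = Mul(883, Rational(-677461, 82096)) = Rational(-598198063, 82096)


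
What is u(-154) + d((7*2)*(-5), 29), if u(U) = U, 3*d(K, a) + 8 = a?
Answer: -147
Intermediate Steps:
d(K, a) = -8/3 + a/3
u(-154) + d((7*2)*(-5), 29) = -154 + (-8/3 + (⅓)*29) = -154 + (-8/3 + 29/3) = -154 + 7 = -147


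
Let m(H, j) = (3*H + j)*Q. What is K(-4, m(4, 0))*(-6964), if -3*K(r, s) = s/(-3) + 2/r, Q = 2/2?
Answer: -10446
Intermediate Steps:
Q = 1 (Q = 2*(1/2) = 1)
m(H, j) = j + 3*H (m(H, j) = (3*H + j)*1 = (j + 3*H)*1 = j + 3*H)
K(r, s) = -2/(3*r) + s/9 (K(r, s) = -(s/(-3) + 2/r)/3 = -(s*(-1/3) + 2/r)/3 = -(-s/3 + 2/r)/3 = -(2/r - s/3)/3 = -2/(3*r) + s/9)
K(-4, m(4, 0))*(-6964) = ((1/9)*(-6 - 4*(0 + 3*4))/(-4))*(-6964) = ((1/9)*(-1/4)*(-6 - 4*(0 + 12)))*(-6964) = ((1/9)*(-1/4)*(-6 - 4*12))*(-6964) = ((1/9)*(-1/4)*(-6 - 48))*(-6964) = ((1/9)*(-1/4)*(-54))*(-6964) = (3/2)*(-6964) = -10446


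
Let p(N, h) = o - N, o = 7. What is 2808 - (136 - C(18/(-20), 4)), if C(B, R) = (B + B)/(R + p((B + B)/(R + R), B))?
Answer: 1199656/449 ≈ 2671.8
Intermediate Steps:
p(N, h) = 7 - N
C(B, R) = 2*B/(7 + R - B/R) (C(B, R) = (B + B)/(R + (7 - (B + B)/(R + R))) = (2*B)/(R + (7 - 2*B/(2*R))) = (2*B)/(R + (7 - 2*B*1/(2*R))) = (2*B)/(R + (7 - B/R)) = (2*B)/(7 + R - B/R) = 2*B/(7 + R - B/R))
2808 - (136 - C(18/(-20), 4)) = 2808 - (136 - 2*18/(-20)*4/(-18/(-20) + 4*(7 + 4))) = 2808 - (136 - 2*18*(-1/20)*4/(-18*(-1)/20 + 4*11)) = 2808 - (136 - 2*(-9)*4/(10*(-1*(-9/10) + 44))) = 2808 - (136 - 2*(-9)*4/(10*(9/10 + 44))) = 2808 - (136 - 2*(-9)*4/(10*449/10)) = 2808 - (136 - 2*(-9)*4*10/(10*449)) = 2808 - (136 - 1*(-72/449)) = 2808 - (136 + 72/449) = 2808 - 1*61136/449 = 2808 - 61136/449 = 1199656/449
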